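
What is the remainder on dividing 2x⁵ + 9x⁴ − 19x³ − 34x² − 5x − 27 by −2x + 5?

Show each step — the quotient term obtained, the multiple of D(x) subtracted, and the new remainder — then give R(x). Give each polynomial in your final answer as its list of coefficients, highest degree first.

Step 1: lead(2x⁵ + 9x⁴ − 19x³ − 34x² − 5x − 27) ÷ lead(D) = 2x⁵ ÷ −2x = −x⁴. Subtract (−x⁴)·D = 2x⁵ − 5x⁴. Remainder: 14x⁴ − 19x³ − 34x² − 5x − 27.
Step 2: lead(14x⁴ − 19x³ − 34x² − 5x − 27) ÷ lead(D) = 14x⁴ ÷ −2x = −7x³. Subtract (−7x³)·D = 14x⁴ − 35x³. Remainder: 16x³ − 34x² − 5x − 27.
Step 3: lead(16x³ − 34x² − 5x − 27) ÷ lead(D) = 16x³ ÷ −2x = −8x². Subtract (−8x²)·D = 16x³ − 40x². Remainder: 6x² − 5x − 27.
Step 4: lead(6x² − 5x − 27) ÷ lead(D) = 6x² ÷ −2x = −3x. Subtract (−3x)·D = 6x² − 15x. Remainder: 10x − 27.
Step 5: lead(10x − 27) ÷ lead(D) = 10x ÷ −2x = −5. Subtract (−5)·D = 10x − 25. Remainder: −2.

R = [-2]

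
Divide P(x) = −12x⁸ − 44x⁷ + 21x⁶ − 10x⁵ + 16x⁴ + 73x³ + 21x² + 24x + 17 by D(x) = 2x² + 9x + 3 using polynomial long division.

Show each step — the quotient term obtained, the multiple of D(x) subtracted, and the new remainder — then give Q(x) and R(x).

Step 1: lead(−12x⁸ − 44x⁷ + 21x⁶ − 10x⁵ + 16x⁴ + 73x³ + 21x² + 24x + 17) ÷ lead(D) = −12x⁸ ÷ 2x² = −6x⁶. Subtract (−6x⁶)·D = −12x⁸ − 54x⁷ − 18x⁶. Remainder: 10x⁷ + 39x⁶ − 10x⁵ + 16x⁴ + 73x³ + 21x² + 24x + 17.
Step 2: lead(10x⁷ + 39x⁶ − 10x⁵ + 16x⁴ + 73x³ + 21x² + 24x + 17) ÷ lead(D) = 10x⁷ ÷ 2x² = 5x⁵. Subtract (5x⁵)·D = 10x⁷ + 45x⁶ + 15x⁵. Remainder: −6x⁶ − 25x⁵ + 16x⁴ + 73x³ + 21x² + 24x + 17.
Step 3: lead(−6x⁶ − 25x⁵ + 16x⁴ + 73x³ + 21x² + 24x + 17) ÷ lead(D) = −6x⁶ ÷ 2x² = −3x⁴. Subtract (−3x⁴)·D = −6x⁶ − 27x⁵ − 9x⁴. Remainder: 2x⁵ + 25x⁴ + 73x³ + 21x² + 24x + 17.
Step 4: lead(2x⁵ + 25x⁴ + 73x³ + 21x² + 24x + 17) ÷ lead(D) = 2x⁵ ÷ 2x² = x³. Subtract (x³)·D = 2x⁵ + 9x⁴ + 3x³. Remainder: 16x⁴ + 70x³ + 21x² + 24x + 17.
Step 5: lead(16x⁴ + 70x³ + 21x² + 24x + 17) ÷ lead(D) = 16x⁴ ÷ 2x² = 8x². Subtract (8x²)·D = 16x⁴ + 72x³ + 24x². Remainder: −2x³ − 3x² + 24x + 17.
Step 6: lead(−2x³ − 3x² + 24x + 17) ÷ lead(D) = −2x³ ÷ 2x² = −x. Subtract (−x)·D = −2x³ − 9x² − 3x. Remainder: 6x² + 27x + 17.
Step 7: lead(6x² + 27x + 17) ÷ lead(D) = 6x² ÷ 2x² = 3. Subtract (3)·D = 6x² + 27x + 9. Remainder: 8.

Q(x) = −6x⁶ + 5x⁵ − 3x⁴ + x³ + 8x² − x + 3; R(x) = 8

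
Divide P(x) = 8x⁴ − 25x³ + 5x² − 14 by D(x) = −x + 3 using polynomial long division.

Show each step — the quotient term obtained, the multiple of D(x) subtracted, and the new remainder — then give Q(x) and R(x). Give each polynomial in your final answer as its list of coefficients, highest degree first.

Step 1: lead(8x⁴ − 25x³ + 5x² − 14) ÷ lead(D) = 8x⁴ ÷ −x = −8x³. Subtract (−8x³)·D = 8x⁴ − 24x³. Remainder: −x³ + 5x² − 14.
Step 2: lead(−x³ + 5x² − 14) ÷ lead(D) = −x³ ÷ −x = x². Subtract (x²)·D = −x³ + 3x². Remainder: 2x² − 14.
Step 3: lead(2x² − 14) ÷ lead(D) = 2x² ÷ −x = −2x. Subtract (−2x)·D = 2x² − 6x. Remainder: 6x − 14.
Step 4: lead(6x − 14) ÷ lead(D) = 6x ÷ −x = −6. Subtract (−6)·D = 6x − 18. Remainder: 4.

Q = [-8, 1, -2, -6]; R = [4]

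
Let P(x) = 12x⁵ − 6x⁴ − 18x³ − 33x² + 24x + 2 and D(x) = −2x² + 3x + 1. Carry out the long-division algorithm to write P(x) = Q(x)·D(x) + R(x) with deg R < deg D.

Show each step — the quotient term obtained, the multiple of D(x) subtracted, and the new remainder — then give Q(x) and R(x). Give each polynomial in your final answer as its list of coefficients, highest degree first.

Q = [-6, -6, -3, 9]; R = [-7]

Step 1: lead(12x⁵ − 6x⁴ − 18x³ − 33x² + 24x + 2) ÷ lead(D) = 12x⁵ ÷ −2x² = −6x³. Subtract (−6x³)·D = 12x⁵ − 18x⁴ − 6x³. Remainder: 12x⁴ − 12x³ − 33x² + 24x + 2.
Step 2: lead(12x⁴ − 12x³ − 33x² + 24x + 2) ÷ lead(D) = 12x⁴ ÷ −2x² = −6x². Subtract (−6x²)·D = 12x⁴ − 18x³ − 6x². Remainder: 6x³ − 27x² + 24x + 2.
Step 3: lead(6x³ − 27x² + 24x + 2) ÷ lead(D) = 6x³ ÷ −2x² = −3x. Subtract (−3x)·D = 6x³ − 9x² − 3x. Remainder: −18x² + 27x + 2.
Step 4: lead(−18x² + 27x + 2) ÷ lead(D) = −18x² ÷ −2x² = 9. Subtract (9)·D = −18x² + 27x + 9. Remainder: −7.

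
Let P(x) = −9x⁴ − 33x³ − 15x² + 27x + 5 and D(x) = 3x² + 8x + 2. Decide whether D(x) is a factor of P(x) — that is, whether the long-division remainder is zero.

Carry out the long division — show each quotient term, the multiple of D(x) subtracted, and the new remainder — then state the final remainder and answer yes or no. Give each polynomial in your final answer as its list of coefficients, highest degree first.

R = [-7, -5], so D(x) is not a factor of P(x). no

Step 1: lead(−9x⁴ − 33x³ − 15x² + 27x + 5) ÷ lead(D) = −9x⁴ ÷ 3x² = −3x². Subtract (−3x²)·D = −9x⁴ − 24x³ − 6x². Remainder: −9x³ − 9x² + 27x + 5.
Step 2: lead(−9x³ − 9x² + 27x + 5) ÷ lead(D) = −9x³ ÷ 3x² = −3x. Subtract (−3x)·D = −9x³ − 24x² − 6x. Remainder: 15x² + 33x + 5.
Step 3: lead(15x² + 33x + 5) ÷ lead(D) = 15x² ÷ 3x² = 5. Subtract (5)·D = 15x² + 40x + 10. Remainder: −7x − 5.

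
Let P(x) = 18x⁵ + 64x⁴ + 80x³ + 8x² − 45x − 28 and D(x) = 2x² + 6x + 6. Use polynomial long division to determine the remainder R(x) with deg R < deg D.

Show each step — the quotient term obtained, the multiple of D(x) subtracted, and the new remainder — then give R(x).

Step 1: lead(18x⁵ + 64x⁴ + 80x³ + 8x² − 45x − 28) ÷ lead(D) = 18x⁵ ÷ 2x² = 9x³. Subtract (9x³)·D = 18x⁵ + 54x⁴ + 54x³. Remainder: 10x⁴ + 26x³ + 8x² − 45x − 28.
Step 2: lead(10x⁴ + 26x³ + 8x² − 45x − 28) ÷ lead(D) = 10x⁴ ÷ 2x² = 5x². Subtract (5x²)·D = 10x⁴ + 30x³ + 30x². Remainder: −4x³ − 22x² − 45x − 28.
Step 3: lead(−4x³ − 22x² − 45x − 28) ÷ lead(D) = −4x³ ÷ 2x² = −2x. Subtract (−2x)·D = −4x³ − 12x² − 12x. Remainder: −10x² − 33x − 28.
Step 4: lead(−10x² − 33x − 28) ÷ lead(D) = −10x² ÷ 2x² = −5. Subtract (−5)·D = −10x² − 30x − 30. Remainder: −3x + 2.

R(x) = −3x + 2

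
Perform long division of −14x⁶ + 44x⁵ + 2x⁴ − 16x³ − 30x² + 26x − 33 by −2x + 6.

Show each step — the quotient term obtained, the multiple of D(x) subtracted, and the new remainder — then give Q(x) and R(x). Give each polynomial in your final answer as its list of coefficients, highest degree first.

Q = [7, -1, -4, -4, 3, -4]; R = [-9]

Step 1: lead(−14x⁶ + 44x⁵ + 2x⁴ − 16x³ − 30x² + 26x − 33) ÷ lead(D) = −14x⁶ ÷ −2x = 7x⁵. Subtract (7x⁵)·D = −14x⁶ + 42x⁵. Remainder: 2x⁵ + 2x⁴ − 16x³ − 30x² + 26x − 33.
Step 2: lead(2x⁵ + 2x⁴ − 16x³ − 30x² + 26x − 33) ÷ lead(D) = 2x⁵ ÷ −2x = −x⁴. Subtract (−x⁴)·D = 2x⁵ − 6x⁴. Remainder: 8x⁴ − 16x³ − 30x² + 26x − 33.
Step 3: lead(8x⁴ − 16x³ − 30x² + 26x − 33) ÷ lead(D) = 8x⁴ ÷ −2x = −4x³. Subtract (−4x³)·D = 8x⁴ − 24x³. Remainder: 8x³ − 30x² + 26x − 33.
Step 4: lead(8x³ − 30x² + 26x − 33) ÷ lead(D) = 8x³ ÷ −2x = −4x². Subtract (−4x²)·D = 8x³ − 24x². Remainder: −6x² + 26x − 33.
Step 5: lead(−6x² + 26x − 33) ÷ lead(D) = −6x² ÷ −2x = 3x. Subtract (3x)·D = −6x² + 18x. Remainder: 8x − 33.
Step 6: lead(8x − 33) ÷ lead(D) = 8x ÷ −2x = −4. Subtract (−4)·D = 8x − 24. Remainder: −9.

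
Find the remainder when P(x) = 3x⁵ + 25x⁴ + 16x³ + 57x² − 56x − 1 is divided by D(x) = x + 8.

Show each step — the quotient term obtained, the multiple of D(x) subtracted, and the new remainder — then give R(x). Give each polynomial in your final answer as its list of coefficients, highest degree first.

Step 1: lead(3x⁵ + 25x⁴ + 16x³ + 57x² − 56x − 1) ÷ lead(D) = 3x⁵ ÷ x = 3x⁴. Subtract (3x⁴)·D = 3x⁵ + 24x⁴. Remainder: x⁴ + 16x³ + 57x² − 56x − 1.
Step 2: lead(x⁴ + 16x³ + 57x² − 56x − 1) ÷ lead(D) = x⁴ ÷ x = x³. Subtract (x³)·D = x⁴ + 8x³. Remainder: 8x³ + 57x² − 56x − 1.
Step 3: lead(8x³ + 57x² − 56x − 1) ÷ lead(D) = 8x³ ÷ x = 8x². Subtract (8x²)·D = 8x³ + 64x². Remainder: −7x² − 56x − 1.
Step 4: lead(−7x² − 56x − 1) ÷ lead(D) = −7x² ÷ x = −7x. Subtract (−7x)·D = −7x² − 56x. Remainder: −1.

R = [-1]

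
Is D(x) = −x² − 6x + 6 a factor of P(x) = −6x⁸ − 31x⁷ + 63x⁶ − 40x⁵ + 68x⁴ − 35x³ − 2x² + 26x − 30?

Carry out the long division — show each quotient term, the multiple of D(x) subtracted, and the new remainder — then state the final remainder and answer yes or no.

Step 1: lead(−6x⁸ − 31x⁷ + 63x⁶ − 40x⁵ + 68x⁴ − 35x³ − 2x² + 26x − 30) ÷ lead(D) = −6x⁸ ÷ −x² = 6x⁶. Subtract (6x⁶)·D = −6x⁸ − 36x⁷ + 36x⁶. Remainder: 5x⁷ + 27x⁶ − 40x⁵ + 68x⁴ − 35x³ − 2x² + 26x − 30.
Step 2: lead(5x⁷ + 27x⁶ − 40x⁵ + 68x⁴ − 35x³ − 2x² + 26x − 30) ÷ lead(D) = 5x⁷ ÷ −x² = −5x⁵. Subtract (−5x⁵)·D = 5x⁷ + 30x⁶ − 30x⁵. Remainder: −3x⁶ − 10x⁵ + 68x⁴ − 35x³ − 2x² + 26x − 30.
Step 3: lead(−3x⁶ − 10x⁵ + 68x⁴ − 35x³ − 2x² + 26x − 30) ÷ lead(D) = −3x⁶ ÷ −x² = 3x⁴. Subtract (3x⁴)·D = −3x⁶ − 18x⁵ + 18x⁴. Remainder: 8x⁵ + 50x⁴ − 35x³ − 2x² + 26x − 30.
Step 4: lead(8x⁵ + 50x⁴ − 35x³ − 2x² + 26x − 30) ÷ lead(D) = 8x⁵ ÷ −x² = −8x³. Subtract (−8x³)·D = 8x⁵ + 48x⁴ − 48x³. Remainder: 2x⁴ + 13x³ − 2x² + 26x − 30.
Step 5: lead(2x⁴ + 13x³ − 2x² + 26x − 30) ÷ lead(D) = 2x⁴ ÷ −x² = −2x². Subtract (−2x²)·D = 2x⁴ + 12x³ − 12x². Remainder: x³ + 10x² + 26x − 30.
Step 6: lead(x³ + 10x² + 26x − 30) ÷ lead(D) = x³ ÷ −x² = −x. Subtract (−x)·D = x³ + 6x² − 6x. Remainder: 4x² + 32x − 30.
Step 7: lead(4x² + 32x − 30) ÷ lead(D) = 4x² ÷ −x² = −4. Subtract (−4)·D = 4x² + 24x − 24. Remainder: 8x − 6.

R(x) = 8x − 6, so D(x) is not a factor of P(x). no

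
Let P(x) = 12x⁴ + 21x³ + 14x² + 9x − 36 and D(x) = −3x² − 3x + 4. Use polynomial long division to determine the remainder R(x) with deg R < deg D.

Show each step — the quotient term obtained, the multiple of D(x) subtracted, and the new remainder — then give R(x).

Step 1: lead(12x⁴ + 21x³ + 14x² + 9x − 36) ÷ lead(D) = 12x⁴ ÷ −3x² = −4x². Subtract (−4x²)·D = 12x⁴ + 12x³ − 16x². Remainder: 9x³ + 30x² + 9x − 36.
Step 2: lead(9x³ + 30x² + 9x − 36) ÷ lead(D) = 9x³ ÷ −3x² = −3x. Subtract (−3x)·D = 9x³ + 9x² − 12x. Remainder: 21x² + 21x − 36.
Step 3: lead(21x² + 21x − 36) ÷ lead(D) = 21x² ÷ −3x² = −7. Subtract (−7)·D = 21x² + 21x − 28. Remainder: −8.

R(x) = −8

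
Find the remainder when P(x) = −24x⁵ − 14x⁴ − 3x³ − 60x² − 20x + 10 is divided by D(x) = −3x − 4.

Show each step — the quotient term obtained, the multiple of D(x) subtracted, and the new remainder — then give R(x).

Step 1: lead(−24x⁵ − 14x⁴ − 3x³ − 60x² − 20x + 10) ÷ lead(D) = −24x⁵ ÷ −3x = 8x⁴. Subtract (8x⁴)·D = −24x⁵ − 32x⁴. Remainder: 18x⁴ − 3x³ − 60x² − 20x + 10.
Step 2: lead(18x⁴ − 3x³ − 60x² − 20x + 10) ÷ lead(D) = 18x⁴ ÷ −3x = −6x³. Subtract (−6x³)·D = 18x⁴ + 24x³. Remainder: −27x³ − 60x² − 20x + 10.
Step 3: lead(−27x³ − 60x² − 20x + 10) ÷ lead(D) = −27x³ ÷ −3x = 9x². Subtract (9x²)·D = −27x³ − 36x². Remainder: −24x² − 20x + 10.
Step 4: lead(−24x² − 20x + 10) ÷ lead(D) = −24x² ÷ −3x = 8x. Subtract (8x)·D = −24x² − 32x. Remainder: 12x + 10.
Step 5: lead(12x + 10) ÷ lead(D) = 12x ÷ −3x = −4. Subtract (−4)·D = 12x + 16. Remainder: −6.

R(x) = −6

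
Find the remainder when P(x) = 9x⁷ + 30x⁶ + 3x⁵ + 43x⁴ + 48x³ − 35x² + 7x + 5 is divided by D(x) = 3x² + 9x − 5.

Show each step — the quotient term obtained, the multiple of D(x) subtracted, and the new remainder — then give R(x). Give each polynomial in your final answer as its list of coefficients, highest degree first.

Step 1: lead(9x⁷ + 30x⁶ + 3x⁵ + 43x⁴ + 48x³ − 35x² + 7x + 5) ÷ lead(D) = 9x⁷ ÷ 3x² = 3x⁵. Subtract (3x⁵)·D = 9x⁷ + 27x⁶ − 15x⁵. Remainder: 3x⁶ + 18x⁵ + 43x⁴ + 48x³ − 35x² + 7x + 5.
Step 2: lead(3x⁶ + 18x⁵ + 43x⁴ + 48x³ − 35x² + 7x + 5) ÷ lead(D) = 3x⁶ ÷ 3x² = x⁴. Subtract (x⁴)·D = 3x⁶ + 9x⁵ − 5x⁴. Remainder: 9x⁵ + 48x⁴ + 48x³ − 35x² + 7x + 5.
Step 3: lead(9x⁵ + 48x⁴ + 48x³ − 35x² + 7x + 5) ÷ lead(D) = 9x⁵ ÷ 3x² = 3x³. Subtract (3x³)·D = 9x⁵ + 27x⁴ − 15x³. Remainder: 21x⁴ + 63x³ − 35x² + 7x + 5.
Step 4: lead(21x⁴ + 63x³ − 35x² + 7x + 5) ÷ lead(D) = 21x⁴ ÷ 3x² = 7x². Subtract (7x²)·D = 21x⁴ + 63x³ − 35x². Remainder: 7x + 5.

R = [7, 5]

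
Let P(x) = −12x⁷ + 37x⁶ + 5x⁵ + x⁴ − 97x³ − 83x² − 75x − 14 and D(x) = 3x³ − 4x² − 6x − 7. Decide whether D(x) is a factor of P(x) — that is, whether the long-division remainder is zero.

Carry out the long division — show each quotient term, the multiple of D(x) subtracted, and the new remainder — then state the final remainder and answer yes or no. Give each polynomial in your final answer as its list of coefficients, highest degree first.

R = [0], so D(x) is a factor of P(x). yes

Step 1: lead(−12x⁷ + 37x⁶ + 5x⁵ + x⁴ − 97x³ − 83x² − 75x − 14) ÷ lead(D) = −12x⁷ ÷ 3x³ = −4x⁴. Subtract (−4x⁴)·D = −12x⁷ + 16x⁶ + 24x⁵ + 28x⁴. Remainder: 21x⁶ − 19x⁵ − 27x⁴ − 97x³ − 83x² − 75x − 14.
Step 2: lead(21x⁶ − 19x⁵ − 27x⁴ − 97x³ − 83x² − 75x − 14) ÷ lead(D) = 21x⁶ ÷ 3x³ = 7x³. Subtract (7x³)·D = 21x⁶ − 28x⁵ − 42x⁴ − 49x³. Remainder: 9x⁵ + 15x⁴ − 48x³ − 83x² − 75x − 14.
Step 3: lead(9x⁵ + 15x⁴ − 48x³ − 83x² − 75x − 14) ÷ lead(D) = 9x⁵ ÷ 3x³ = 3x². Subtract (3x²)·D = 9x⁵ − 12x⁴ − 18x³ − 21x². Remainder: 27x⁴ − 30x³ − 62x² − 75x − 14.
Step 4: lead(27x⁴ − 30x³ − 62x² − 75x − 14) ÷ lead(D) = 27x⁴ ÷ 3x³ = 9x. Subtract (9x)·D = 27x⁴ − 36x³ − 54x² − 63x. Remainder: 6x³ − 8x² − 12x − 14.
Step 5: lead(6x³ − 8x² − 12x − 14) ÷ lead(D) = 6x³ ÷ 3x³ = 2. Subtract (2)·D = 6x³ − 8x² − 12x − 14. Remainder: 0.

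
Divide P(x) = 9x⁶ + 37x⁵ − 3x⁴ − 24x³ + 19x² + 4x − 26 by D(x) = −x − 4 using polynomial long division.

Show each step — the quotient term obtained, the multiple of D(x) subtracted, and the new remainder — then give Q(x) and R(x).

Q(x) = −9x⁵ − x⁴ + 7x³ − 4x² − 3x + 8; R(x) = 6

Step 1: lead(9x⁶ + 37x⁵ − 3x⁴ − 24x³ + 19x² + 4x − 26) ÷ lead(D) = 9x⁶ ÷ −x = −9x⁵. Subtract (−9x⁵)·D = 9x⁶ + 36x⁵. Remainder: x⁵ − 3x⁴ − 24x³ + 19x² + 4x − 26.
Step 2: lead(x⁵ − 3x⁴ − 24x³ + 19x² + 4x − 26) ÷ lead(D) = x⁵ ÷ −x = −x⁴. Subtract (−x⁴)·D = x⁵ + 4x⁴. Remainder: −7x⁴ − 24x³ + 19x² + 4x − 26.
Step 3: lead(−7x⁴ − 24x³ + 19x² + 4x − 26) ÷ lead(D) = −7x⁴ ÷ −x = 7x³. Subtract (7x³)·D = −7x⁴ − 28x³. Remainder: 4x³ + 19x² + 4x − 26.
Step 4: lead(4x³ + 19x² + 4x − 26) ÷ lead(D) = 4x³ ÷ −x = −4x². Subtract (−4x²)·D = 4x³ + 16x². Remainder: 3x² + 4x − 26.
Step 5: lead(3x² + 4x − 26) ÷ lead(D) = 3x² ÷ −x = −3x. Subtract (−3x)·D = 3x² + 12x. Remainder: −8x − 26.
Step 6: lead(−8x − 26) ÷ lead(D) = −8x ÷ −x = 8. Subtract (8)·D = −8x − 32. Remainder: 6.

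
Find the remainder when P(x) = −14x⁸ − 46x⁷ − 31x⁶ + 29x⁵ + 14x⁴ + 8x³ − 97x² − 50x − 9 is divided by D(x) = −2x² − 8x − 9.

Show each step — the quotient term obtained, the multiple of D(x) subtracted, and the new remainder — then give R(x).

Step 1: lead(−14x⁸ − 46x⁷ − 31x⁶ + 29x⁵ + 14x⁴ + 8x³ − 97x² − 50x − 9) ÷ lead(D) = −14x⁸ ÷ −2x² = 7x⁶. Subtract (7x⁶)·D = −14x⁸ − 56x⁷ − 63x⁶. Remainder: 10x⁷ + 32x⁶ + 29x⁵ + 14x⁴ + 8x³ − 97x² − 50x − 9.
Step 2: lead(10x⁷ + 32x⁶ + 29x⁵ + 14x⁴ + 8x³ − 97x² − 50x − 9) ÷ lead(D) = 10x⁷ ÷ −2x² = −5x⁵. Subtract (−5x⁵)·D = 10x⁷ + 40x⁶ + 45x⁵. Remainder: −8x⁶ − 16x⁵ + 14x⁴ + 8x³ − 97x² − 50x − 9.
Step 3: lead(−8x⁶ − 16x⁵ + 14x⁴ + 8x³ − 97x² − 50x − 9) ÷ lead(D) = −8x⁶ ÷ −2x² = 4x⁴. Subtract (4x⁴)·D = −8x⁶ − 32x⁵ − 36x⁴. Remainder: 16x⁵ + 50x⁴ + 8x³ − 97x² − 50x − 9.
Step 4: lead(16x⁵ + 50x⁴ + 8x³ − 97x² − 50x − 9) ÷ lead(D) = 16x⁵ ÷ −2x² = −8x³. Subtract (−8x³)·D = 16x⁵ + 64x⁴ + 72x³. Remainder: −14x⁴ − 64x³ − 97x² − 50x − 9.
Step 5: lead(−14x⁴ − 64x³ − 97x² − 50x − 9) ÷ lead(D) = −14x⁴ ÷ −2x² = 7x². Subtract (7x²)·D = −14x⁴ − 56x³ − 63x². Remainder: −8x³ − 34x² − 50x − 9.
Step 6: lead(−8x³ − 34x² − 50x − 9) ÷ lead(D) = −8x³ ÷ −2x² = 4x. Subtract (4x)·D = −8x³ − 32x² − 36x. Remainder: −2x² − 14x − 9.
Step 7: lead(−2x² − 14x − 9) ÷ lead(D) = −2x² ÷ −2x² = 1. Subtract (1)·D = −2x² − 8x − 9. Remainder: −6x.

R(x) = −6x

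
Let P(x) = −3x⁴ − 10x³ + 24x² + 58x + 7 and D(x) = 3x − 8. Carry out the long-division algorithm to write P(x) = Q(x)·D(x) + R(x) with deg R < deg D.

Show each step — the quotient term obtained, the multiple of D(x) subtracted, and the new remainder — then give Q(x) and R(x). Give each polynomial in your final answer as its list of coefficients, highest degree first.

Q = [-1, -6, -8, -2]; R = [-9]

Step 1: lead(−3x⁴ − 10x³ + 24x² + 58x + 7) ÷ lead(D) = −3x⁴ ÷ 3x = −x³. Subtract (−x³)·D = −3x⁴ + 8x³. Remainder: −18x³ + 24x² + 58x + 7.
Step 2: lead(−18x³ + 24x² + 58x + 7) ÷ lead(D) = −18x³ ÷ 3x = −6x². Subtract (−6x²)·D = −18x³ + 48x². Remainder: −24x² + 58x + 7.
Step 3: lead(−24x² + 58x + 7) ÷ lead(D) = −24x² ÷ 3x = −8x. Subtract (−8x)·D = −24x² + 64x. Remainder: −6x + 7.
Step 4: lead(−6x + 7) ÷ lead(D) = −6x ÷ 3x = −2. Subtract (−2)·D = −6x + 16. Remainder: −9.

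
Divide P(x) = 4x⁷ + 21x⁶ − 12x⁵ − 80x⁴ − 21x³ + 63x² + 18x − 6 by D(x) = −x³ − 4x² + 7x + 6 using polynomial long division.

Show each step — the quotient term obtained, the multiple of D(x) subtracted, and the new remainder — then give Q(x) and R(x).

Step 1: lead(4x⁷ + 21x⁶ − 12x⁵ − 80x⁴ − 21x³ + 63x² + 18x − 6) ÷ lead(D) = 4x⁷ ÷ −x³ = −4x⁴. Subtract (−4x⁴)·D = 4x⁷ + 16x⁶ − 28x⁵ − 24x⁴. Remainder: 5x⁶ + 16x⁵ − 56x⁴ − 21x³ + 63x² + 18x − 6.
Step 2: lead(5x⁶ + 16x⁵ − 56x⁴ − 21x³ + 63x² + 18x − 6) ÷ lead(D) = 5x⁶ ÷ −x³ = −5x³. Subtract (−5x³)·D = 5x⁶ + 20x⁵ − 35x⁴ − 30x³. Remainder: −4x⁵ − 21x⁴ + 9x³ + 63x² + 18x − 6.
Step 3: lead(−4x⁵ − 21x⁴ + 9x³ + 63x² + 18x − 6) ÷ lead(D) = −4x⁵ ÷ −x³ = 4x². Subtract (4x²)·D = −4x⁵ − 16x⁴ + 28x³ + 24x². Remainder: −5x⁴ − 19x³ + 39x² + 18x − 6.
Step 4: lead(−5x⁴ − 19x³ + 39x² + 18x − 6) ÷ lead(D) = −5x⁴ ÷ −x³ = 5x. Subtract (5x)·D = −5x⁴ − 20x³ + 35x² + 30x. Remainder: x³ + 4x² − 12x − 6.
Step 5: lead(x³ + 4x² − 12x − 6) ÷ lead(D) = x³ ÷ −x³ = −1. Subtract (−1)·D = x³ + 4x² − 7x − 6. Remainder: −5x.

Q(x) = −4x⁴ − 5x³ + 4x² + 5x − 1; R(x) = −5x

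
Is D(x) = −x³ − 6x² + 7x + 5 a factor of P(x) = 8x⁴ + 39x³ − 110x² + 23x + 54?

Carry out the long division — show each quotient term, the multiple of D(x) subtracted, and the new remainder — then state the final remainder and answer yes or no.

Step 1: lead(8x⁴ + 39x³ − 110x² + 23x + 54) ÷ lead(D) = 8x⁴ ÷ −x³ = −8x. Subtract (−8x)·D = 8x⁴ + 48x³ − 56x² − 40x. Remainder: −9x³ − 54x² + 63x + 54.
Step 2: lead(−9x³ − 54x² + 63x + 54) ÷ lead(D) = −9x³ ÷ −x³ = 9. Subtract (9)·D = −9x³ − 54x² + 63x + 45. Remainder: 9.

R(x) = 9, so D(x) is not a factor of P(x). no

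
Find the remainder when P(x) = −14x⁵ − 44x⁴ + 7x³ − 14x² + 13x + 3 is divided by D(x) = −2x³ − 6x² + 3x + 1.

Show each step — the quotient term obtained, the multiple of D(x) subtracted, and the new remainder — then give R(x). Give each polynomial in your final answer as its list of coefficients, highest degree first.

R = [-1]

Step 1: lead(−14x⁵ − 44x⁴ + 7x³ − 14x² + 13x + 3) ÷ lead(D) = −14x⁵ ÷ −2x³ = 7x². Subtract (7x²)·D = −14x⁵ − 42x⁴ + 21x³ + 7x². Remainder: −2x⁴ − 14x³ − 21x² + 13x + 3.
Step 2: lead(−2x⁴ − 14x³ − 21x² + 13x + 3) ÷ lead(D) = −2x⁴ ÷ −2x³ = x. Subtract (x)·D = −2x⁴ − 6x³ + 3x² + x. Remainder: −8x³ − 24x² + 12x + 3.
Step 3: lead(−8x³ − 24x² + 12x + 3) ÷ lead(D) = −8x³ ÷ −2x³ = 4. Subtract (4)·D = −8x³ − 24x² + 12x + 4. Remainder: −1.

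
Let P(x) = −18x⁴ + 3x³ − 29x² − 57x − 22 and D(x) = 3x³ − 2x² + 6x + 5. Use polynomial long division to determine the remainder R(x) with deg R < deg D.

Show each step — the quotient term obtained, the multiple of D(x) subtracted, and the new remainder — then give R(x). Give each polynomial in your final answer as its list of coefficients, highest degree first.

R = [1, -9, -7]

Step 1: lead(−18x⁴ + 3x³ − 29x² − 57x − 22) ÷ lead(D) = −18x⁴ ÷ 3x³ = −6x. Subtract (−6x)·D = −18x⁴ + 12x³ − 36x² − 30x. Remainder: −9x³ + 7x² − 27x − 22.
Step 2: lead(−9x³ + 7x² − 27x − 22) ÷ lead(D) = −9x³ ÷ 3x³ = −3. Subtract (−3)·D = −9x³ + 6x² − 18x − 15. Remainder: x² − 9x − 7.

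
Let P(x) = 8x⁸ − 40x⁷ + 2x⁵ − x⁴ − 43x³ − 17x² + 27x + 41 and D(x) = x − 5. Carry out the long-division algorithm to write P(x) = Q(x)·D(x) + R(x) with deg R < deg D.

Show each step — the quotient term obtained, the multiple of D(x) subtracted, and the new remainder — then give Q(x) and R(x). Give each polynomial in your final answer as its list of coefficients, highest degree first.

Step 1: lead(8x⁸ − 40x⁷ + 2x⁵ − x⁴ − 43x³ − 17x² + 27x + 41) ÷ lead(D) = 8x⁸ ÷ x = 8x⁷. Subtract (8x⁷)·D = 8x⁸ − 40x⁷. Remainder: 2x⁵ − x⁴ − 43x³ − 17x² + 27x + 41.
Step 2: lead(2x⁵ − x⁴ − 43x³ − 17x² + 27x + 41) ÷ lead(D) = 2x⁵ ÷ x = 2x⁴. Subtract (2x⁴)·D = 2x⁵ − 10x⁴. Remainder: 9x⁴ − 43x³ − 17x² + 27x + 41.
Step 3: lead(9x⁴ − 43x³ − 17x² + 27x + 41) ÷ lead(D) = 9x⁴ ÷ x = 9x³. Subtract (9x³)·D = 9x⁴ − 45x³. Remainder: 2x³ − 17x² + 27x + 41.
Step 4: lead(2x³ − 17x² + 27x + 41) ÷ lead(D) = 2x³ ÷ x = 2x². Subtract (2x²)·D = 2x³ − 10x². Remainder: −7x² + 27x + 41.
Step 5: lead(−7x² + 27x + 41) ÷ lead(D) = −7x² ÷ x = −7x. Subtract (−7x)·D = −7x² + 35x. Remainder: −8x + 41.
Step 6: lead(−8x + 41) ÷ lead(D) = −8x ÷ x = −8. Subtract (−8)·D = −8x + 40. Remainder: 1.

Q = [8, 0, 0, 2, 9, 2, -7, -8]; R = [1]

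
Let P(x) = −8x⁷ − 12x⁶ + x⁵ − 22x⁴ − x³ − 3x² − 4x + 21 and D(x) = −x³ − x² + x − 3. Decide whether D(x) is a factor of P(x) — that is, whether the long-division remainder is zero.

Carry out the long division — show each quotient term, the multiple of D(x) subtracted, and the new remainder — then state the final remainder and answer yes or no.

Step 1: lead(−8x⁷ − 12x⁶ + x⁵ − 22x⁴ − x³ − 3x² − 4x + 21) ÷ lead(D) = −8x⁷ ÷ −x³ = 8x⁴. Subtract (8x⁴)·D = −8x⁷ − 8x⁶ + 8x⁵ − 24x⁴. Remainder: −4x⁶ − 7x⁵ + 2x⁴ − x³ − 3x² − 4x + 21.
Step 2: lead(−4x⁶ − 7x⁵ + 2x⁴ − x³ − 3x² − 4x + 21) ÷ lead(D) = −4x⁶ ÷ −x³ = 4x³. Subtract (4x³)·D = −4x⁶ − 4x⁵ + 4x⁴ − 12x³. Remainder: −3x⁵ − 2x⁴ + 11x³ − 3x² − 4x + 21.
Step 3: lead(−3x⁵ − 2x⁴ + 11x³ − 3x² − 4x + 21) ÷ lead(D) = −3x⁵ ÷ −x³ = 3x². Subtract (3x²)·D = −3x⁵ − 3x⁴ + 3x³ − 9x². Remainder: x⁴ + 8x³ + 6x² − 4x + 21.
Step 4: lead(x⁴ + 8x³ + 6x² − 4x + 21) ÷ lead(D) = x⁴ ÷ −x³ = −x. Subtract (−x)·D = x⁴ + x³ − x² + 3x. Remainder: 7x³ + 7x² − 7x + 21.
Step 5: lead(7x³ + 7x² − 7x + 21) ÷ lead(D) = 7x³ ÷ −x³ = −7. Subtract (−7)·D = 7x³ + 7x² − 7x + 21. Remainder: 0.

R(x) = 0, so D(x) is a factor of P(x). yes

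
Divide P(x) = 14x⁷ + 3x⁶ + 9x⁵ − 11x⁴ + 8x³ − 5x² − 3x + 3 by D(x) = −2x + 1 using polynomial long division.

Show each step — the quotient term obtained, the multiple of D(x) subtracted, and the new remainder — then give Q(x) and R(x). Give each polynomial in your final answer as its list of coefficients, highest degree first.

Q = [-7, -5, -7, 2, -3, 1, 2]; R = [1]

Step 1: lead(14x⁷ + 3x⁶ + 9x⁵ − 11x⁴ + 8x³ − 5x² − 3x + 3) ÷ lead(D) = 14x⁷ ÷ −2x = −7x⁶. Subtract (−7x⁶)·D = 14x⁷ − 7x⁶. Remainder: 10x⁶ + 9x⁵ − 11x⁴ + 8x³ − 5x² − 3x + 3.
Step 2: lead(10x⁶ + 9x⁵ − 11x⁴ + 8x³ − 5x² − 3x + 3) ÷ lead(D) = 10x⁶ ÷ −2x = −5x⁵. Subtract (−5x⁵)·D = 10x⁶ − 5x⁵. Remainder: 14x⁵ − 11x⁴ + 8x³ − 5x² − 3x + 3.
Step 3: lead(14x⁵ − 11x⁴ + 8x³ − 5x² − 3x + 3) ÷ lead(D) = 14x⁵ ÷ −2x = −7x⁴. Subtract (−7x⁴)·D = 14x⁵ − 7x⁴. Remainder: −4x⁴ + 8x³ − 5x² − 3x + 3.
Step 4: lead(−4x⁴ + 8x³ − 5x² − 3x + 3) ÷ lead(D) = −4x⁴ ÷ −2x = 2x³. Subtract (2x³)·D = −4x⁴ + 2x³. Remainder: 6x³ − 5x² − 3x + 3.
Step 5: lead(6x³ − 5x² − 3x + 3) ÷ lead(D) = 6x³ ÷ −2x = −3x². Subtract (−3x²)·D = 6x³ − 3x². Remainder: −2x² − 3x + 3.
Step 6: lead(−2x² − 3x + 3) ÷ lead(D) = −2x² ÷ −2x = x. Subtract (x)·D = −2x² + x. Remainder: −4x + 3.
Step 7: lead(−4x + 3) ÷ lead(D) = −4x ÷ −2x = 2. Subtract (2)·D = −4x + 2. Remainder: 1.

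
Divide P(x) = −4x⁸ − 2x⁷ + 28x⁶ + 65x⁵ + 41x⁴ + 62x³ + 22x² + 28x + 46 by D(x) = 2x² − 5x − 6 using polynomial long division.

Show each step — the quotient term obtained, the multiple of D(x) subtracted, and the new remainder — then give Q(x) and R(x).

Step 1: lead(−4x⁸ − 2x⁷ + 28x⁶ + 65x⁵ + 41x⁴ + 62x³ + 22x² + 28x + 46) ÷ lead(D) = −4x⁸ ÷ 2x² = −2x⁶. Subtract (−2x⁶)·D = −4x⁸ + 10x⁷ + 12x⁶. Remainder: −12x⁷ + 16x⁶ + 65x⁵ + 41x⁴ + 62x³ + 22x² + 28x + 46.
Step 2: lead(−12x⁷ + 16x⁶ + 65x⁵ + 41x⁴ + 62x³ + 22x² + 28x + 46) ÷ lead(D) = −12x⁷ ÷ 2x² = −6x⁵. Subtract (−6x⁵)·D = −12x⁷ + 30x⁶ + 36x⁵. Remainder: −14x⁶ + 29x⁵ + 41x⁴ + 62x³ + 22x² + 28x + 46.
Step 3: lead(−14x⁶ + 29x⁵ + 41x⁴ + 62x³ + 22x² + 28x + 46) ÷ lead(D) = −14x⁶ ÷ 2x² = −7x⁴. Subtract (−7x⁴)·D = −14x⁶ + 35x⁵ + 42x⁴. Remainder: −6x⁵ − x⁴ + 62x³ + 22x² + 28x + 46.
Step 4: lead(−6x⁵ − x⁴ + 62x³ + 22x² + 28x + 46) ÷ lead(D) = −6x⁵ ÷ 2x² = −3x³. Subtract (−3x³)·D = −6x⁵ + 15x⁴ + 18x³. Remainder: −16x⁴ + 44x³ + 22x² + 28x + 46.
Step 5: lead(−16x⁴ + 44x³ + 22x² + 28x + 46) ÷ lead(D) = −16x⁴ ÷ 2x² = −8x². Subtract (−8x²)·D = −16x⁴ + 40x³ + 48x². Remainder: 4x³ − 26x² + 28x + 46.
Step 6: lead(4x³ − 26x² + 28x + 46) ÷ lead(D) = 4x³ ÷ 2x² = 2x. Subtract (2x)·D = 4x³ − 10x² − 12x. Remainder: −16x² + 40x + 46.
Step 7: lead(−16x² + 40x + 46) ÷ lead(D) = −16x² ÷ 2x² = −8. Subtract (−8)·D = −16x² + 40x + 48. Remainder: −2.

Q(x) = −2x⁶ − 6x⁵ − 7x⁴ − 3x³ − 8x² + 2x − 8; R(x) = −2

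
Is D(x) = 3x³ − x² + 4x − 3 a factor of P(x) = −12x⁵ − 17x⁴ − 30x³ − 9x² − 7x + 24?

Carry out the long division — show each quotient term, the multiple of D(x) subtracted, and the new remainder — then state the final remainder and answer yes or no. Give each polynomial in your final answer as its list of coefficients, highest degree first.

Step 1: lead(−12x⁵ − 17x⁴ − 30x³ − 9x² − 7x + 24) ÷ lead(D) = −12x⁵ ÷ 3x³ = −4x². Subtract (−4x²)·D = −12x⁵ + 4x⁴ − 16x³ + 12x². Remainder: −21x⁴ − 14x³ − 21x² − 7x + 24.
Step 2: lead(−21x⁴ − 14x³ − 21x² − 7x + 24) ÷ lead(D) = −21x⁴ ÷ 3x³ = −7x. Subtract (−7x)·D = −21x⁴ + 7x³ − 28x² + 21x. Remainder: −21x³ + 7x² − 28x + 24.
Step 3: lead(−21x³ + 7x² − 28x + 24) ÷ lead(D) = −21x³ ÷ 3x³ = −7. Subtract (−7)·D = −21x³ + 7x² − 28x + 21. Remainder: 3.

R = [3], so D(x) is not a factor of P(x). no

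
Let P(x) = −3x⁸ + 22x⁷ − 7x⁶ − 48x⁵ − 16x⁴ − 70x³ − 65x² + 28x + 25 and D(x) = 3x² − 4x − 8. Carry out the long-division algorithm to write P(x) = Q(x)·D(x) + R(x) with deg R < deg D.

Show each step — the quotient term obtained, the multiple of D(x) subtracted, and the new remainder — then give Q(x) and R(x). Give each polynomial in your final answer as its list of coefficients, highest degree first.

Step 1: lead(−3x⁸ + 22x⁷ − 7x⁶ − 48x⁵ − 16x⁴ − 70x³ − 65x² + 28x + 25) ÷ lead(D) = −3x⁸ ÷ 3x² = −x⁶. Subtract (−x⁶)·D = −3x⁸ + 4x⁷ + 8x⁶. Remainder: 18x⁷ − 15x⁶ − 48x⁵ − 16x⁴ − 70x³ − 65x² + 28x + 25.
Step 2: lead(18x⁷ − 15x⁶ − 48x⁵ − 16x⁴ − 70x³ − 65x² + 28x + 25) ÷ lead(D) = 18x⁷ ÷ 3x² = 6x⁵. Subtract (6x⁵)·D = 18x⁷ − 24x⁶ − 48x⁵. Remainder: 9x⁶ − 16x⁴ − 70x³ − 65x² + 28x + 25.
Step 3: lead(9x⁶ − 16x⁴ − 70x³ − 65x² + 28x + 25) ÷ lead(D) = 9x⁶ ÷ 3x² = 3x⁴. Subtract (3x⁴)·D = 9x⁶ − 12x⁵ − 24x⁴. Remainder: 12x⁵ + 8x⁴ − 70x³ − 65x² + 28x + 25.
Step 4: lead(12x⁵ + 8x⁴ − 70x³ − 65x² + 28x + 25) ÷ lead(D) = 12x⁵ ÷ 3x² = 4x³. Subtract (4x³)·D = 12x⁵ − 16x⁴ − 32x³. Remainder: 24x⁴ − 38x³ − 65x² + 28x + 25.
Step 5: lead(24x⁴ − 38x³ − 65x² + 28x + 25) ÷ lead(D) = 24x⁴ ÷ 3x² = 8x². Subtract (8x²)·D = 24x⁴ − 32x³ − 64x². Remainder: −6x³ − x² + 28x + 25.
Step 6: lead(−6x³ − x² + 28x + 25) ÷ lead(D) = −6x³ ÷ 3x² = −2x. Subtract (−2x)·D = −6x³ + 8x² + 16x. Remainder: −9x² + 12x + 25.
Step 7: lead(−9x² + 12x + 25) ÷ lead(D) = −9x² ÷ 3x² = −3. Subtract (−3)·D = −9x² + 12x + 24. Remainder: 1.

Q = [-1, 6, 3, 4, 8, -2, -3]; R = [1]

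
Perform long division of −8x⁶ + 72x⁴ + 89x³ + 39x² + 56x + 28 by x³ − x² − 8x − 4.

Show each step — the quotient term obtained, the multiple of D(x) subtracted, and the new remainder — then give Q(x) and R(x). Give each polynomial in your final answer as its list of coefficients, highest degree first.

Step 1: lead(−8x⁶ + 72x⁴ + 89x³ + 39x² + 56x + 28) ÷ lead(D) = −8x⁶ ÷ x³ = −8x³. Subtract (−8x³)·D = −8x⁶ + 8x⁵ + 64x⁴ + 32x³. Remainder: −8x⁵ + 8x⁴ + 57x³ + 39x² + 56x + 28.
Step 2: lead(−8x⁵ + 8x⁴ + 57x³ + 39x² + 56x + 28) ÷ lead(D) = −8x⁵ ÷ x³ = −8x². Subtract (−8x²)·D = −8x⁵ + 8x⁴ + 64x³ + 32x². Remainder: −7x³ + 7x² + 56x + 28.
Step 3: lead(−7x³ + 7x² + 56x + 28) ÷ lead(D) = −7x³ ÷ x³ = −7. Subtract (−7)·D = −7x³ + 7x² + 56x + 28. Remainder: 0.

Q = [-8, -8, 0, -7]; R = [0]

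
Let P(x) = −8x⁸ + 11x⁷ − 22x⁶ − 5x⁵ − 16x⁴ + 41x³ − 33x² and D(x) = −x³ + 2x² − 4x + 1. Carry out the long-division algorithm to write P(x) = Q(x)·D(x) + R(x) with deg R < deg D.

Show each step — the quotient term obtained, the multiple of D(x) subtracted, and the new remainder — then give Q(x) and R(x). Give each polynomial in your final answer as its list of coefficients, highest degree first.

Step 1: lead(−8x⁸ + 11x⁷ − 22x⁶ − 5x⁵ − 16x⁴ + 41x³ − 33x²) ÷ lead(D) = −8x⁸ ÷ −x³ = 8x⁵. Subtract (8x⁵)·D = −8x⁸ + 16x⁷ − 32x⁶ + 8x⁵. Remainder: −5x⁷ + 10x⁶ − 13x⁵ − 16x⁴ + 41x³ − 33x².
Step 2: lead(−5x⁷ + 10x⁶ − 13x⁵ − 16x⁴ + 41x³ − 33x²) ÷ lead(D) = −5x⁷ ÷ −x³ = 5x⁴. Subtract (5x⁴)·D = −5x⁷ + 10x⁶ − 20x⁵ + 5x⁴. Remainder: 7x⁵ − 21x⁴ + 41x³ − 33x².
Step 3: lead(7x⁵ − 21x⁴ + 41x³ − 33x²) ÷ lead(D) = 7x⁵ ÷ −x³ = −7x². Subtract (−7x²)·D = 7x⁵ − 14x⁴ + 28x³ − 7x². Remainder: −7x⁴ + 13x³ − 26x².
Step 4: lead(−7x⁴ + 13x³ − 26x²) ÷ lead(D) = −7x⁴ ÷ −x³ = 7x. Subtract (7x)·D = −7x⁴ + 14x³ − 28x² + 7x. Remainder: −x³ + 2x² − 7x.
Step 5: lead(−x³ + 2x² − 7x) ÷ lead(D) = −x³ ÷ −x³ = 1. Subtract (1)·D = −x³ + 2x² − 4x + 1. Remainder: −3x − 1.

Q = [8, 5, 0, -7, 7, 1]; R = [-3, -1]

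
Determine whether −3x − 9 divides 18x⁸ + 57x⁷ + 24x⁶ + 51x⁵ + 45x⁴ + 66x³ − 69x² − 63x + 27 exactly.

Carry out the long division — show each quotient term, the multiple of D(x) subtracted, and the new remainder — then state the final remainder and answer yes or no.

R(x) = 0, so D(x) is a factor of P(x). yes

Step 1: lead(18x⁸ + 57x⁷ + 24x⁶ + 51x⁵ + 45x⁴ + 66x³ − 69x² − 63x + 27) ÷ lead(D) = 18x⁸ ÷ −3x = −6x⁷. Subtract (−6x⁷)·D = 18x⁸ + 54x⁷. Remainder: 3x⁷ + 24x⁶ + 51x⁵ + 45x⁴ + 66x³ − 69x² − 63x + 27.
Step 2: lead(3x⁷ + 24x⁶ + 51x⁵ + 45x⁴ + 66x³ − 69x² − 63x + 27) ÷ lead(D) = 3x⁷ ÷ −3x = −x⁶. Subtract (−x⁶)·D = 3x⁷ + 9x⁶. Remainder: 15x⁶ + 51x⁵ + 45x⁴ + 66x³ − 69x² − 63x + 27.
Step 3: lead(15x⁶ + 51x⁵ + 45x⁴ + 66x³ − 69x² − 63x + 27) ÷ lead(D) = 15x⁶ ÷ −3x = −5x⁵. Subtract (−5x⁵)·D = 15x⁶ + 45x⁵. Remainder: 6x⁵ + 45x⁴ + 66x³ − 69x² − 63x + 27.
Step 4: lead(6x⁵ + 45x⁴ + 66x³ − 69x² − 63x + 27) ÷ lead(D) = 6x⁵ ÷ −3x = −2x⁴. Subtract (−2x⁴)·D = 6x⁵ + 18x⁴. Remainder: 27x⁴ + 66x³ − 69x² − 63x + 27.
Step 5: lead(27x⁴ + 66x³ − 69x² − 63x + 27) ÷ lead(D) = 27x⁴ ÷ −3x = −9x³. Subtract (−9x³)·D = 27x⁴ + 81x³. Remainder: −15x³ − 69x² − 63x + 27.
Step 6: lead(−15x³ − 69x² − 63x + 27) ÷ lead(D) = −15x³ ÷ −3x = 5x². Subtract (5x²)·D = −15x³ − 45x². Remainder: −24x² − 63x + 27.
Step 7: lead(−24x² − 63x + 27) ÷ lead(D) = −24x² ÷ −3x = 8x. Subtract (8x)·D = −24x² − 72x. Remainder: 9x + 27.
Step 8: lead(9x + 27) ÷ lead(D) = 9x ÷ −3x = −3. Subtract (−3)·D = 9x + 27. Remainder: 0.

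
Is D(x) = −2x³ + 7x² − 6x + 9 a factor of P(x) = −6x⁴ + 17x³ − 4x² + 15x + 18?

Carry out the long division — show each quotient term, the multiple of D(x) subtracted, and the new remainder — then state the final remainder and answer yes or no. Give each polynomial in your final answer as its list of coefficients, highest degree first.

Step 1: lead(−6x⁴ + 17x³ − 4x² + 15x + 18) ÷ lead(D) = −6x⁴ ÷ −2x³ = 3x. Subtract (3x)·D = −6x⁴ + 21x³ − 18x² + 27x. Remainder: −4x³ + 14x² − 12x + 18.
Step 2: lead(−4x³ + 14x² − 12x + 18) ÷ lead(D) = −4x³ ÷ −2x³ = 2. Subtract (2)·D = −4x³ + 14x² − 12x + 18. Remainder: 0.

R = [0], so D(x) is a factor of P(x). yes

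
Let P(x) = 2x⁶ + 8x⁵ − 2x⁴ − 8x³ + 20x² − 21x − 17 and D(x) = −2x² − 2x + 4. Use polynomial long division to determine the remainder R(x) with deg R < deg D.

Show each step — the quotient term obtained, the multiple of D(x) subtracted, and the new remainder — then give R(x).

Step 1: lead(2x⁶ + 8x⁵ − 2x⁴ − 8x³ + 20x² − 21x − 17) ÷ lead(D) = 2x⁶ ÷ −2x² = −x⁴. Subtract (−x⁴)·D = 2x⁶ + 2x⁵ − 4x⁴. Remainder: 6x⁵ + 2x⁴ − 8x³ + 20x² − 21x − 17.
Step 2: lead(6x⁵ + 2x⁴ − 8x³ + 20x² − 21x − 17) ÷ lead(D) = 6x⁵ ÷ −2x² = −3x³. Subtract (−3x³)·D = 6x⁵ + 6x⁴ − 12x³. Remainder: −4x⁴ + 4x³ + 20x² − 21x − 17.
Step 3: lead(−4x⁴ + 4x³ + 20x² − 21x − 17) ÷ lead(D) = −4x⁴ ÷ −2x² = 2x². Subtract (2x²)·D = −4x⁴ − 4x³ + 8x². Remainder: 8x³ + 12x² − 21x − 17.
Step 4: lead(8x³ + 12x² − 21x − 17) ÷ lead(D) = 8x³ ÷ −2x² = −4x. Subtract (−4x)·D = 8x³ + 8x² − 16x. Remainder: 4x² − 5x − 17.
Step 5: lead(4x² − 5x − 17) ÷ lead(D) = 4x² ÷ −2x² = −2. Subtract (−2)·D = 4x² + 4x − 8. Remainder: −9x − 9.

R(x) = −9x − 9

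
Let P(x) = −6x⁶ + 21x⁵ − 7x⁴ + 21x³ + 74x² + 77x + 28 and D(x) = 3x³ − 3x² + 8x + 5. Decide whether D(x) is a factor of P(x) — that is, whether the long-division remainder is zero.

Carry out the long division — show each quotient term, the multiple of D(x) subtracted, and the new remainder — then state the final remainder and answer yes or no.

R(x) = −3x + 3, so D(x) is not a factor of P(x). no

Step 1: lead(−6x⁶ + 21x⁵ − 7x⁴ + 21x³ + 74x² + 77x + 28) ÷ lead(D) = −6x⁶ ÷ 3x³ = −2x³. Subtract (−2x³)·D = −6x⁶ + 6x⁵ − 16x⁴ − 10x³. Remainder: 15x⁵ + 9x⁴ + 31x³ + 74x² + 77x + 28.
Step 2: lead(15x⁵ + 9x⁴ + 31x³ + 74x² + 77x + 28) ÷ lead(D) = 15x⁵ ÷ 3x³ = 5x². Subtract (5x²)·D = 15x⁵ − 15x⁴ + 40x³ + 25x². Remainder: 24x⁴ − 9x³ + 49x² + 77x + 28.
Step 3: lead(24x⁴ − 9x³ + 49x² + 77x + 28) ÷ lead(D) = 24x⁴ ÷ 3x³ = 8x. Subtract (8x)·D = 24x⁴ − 24x³ + 64x² + 40x. Remainder: 15x³ − 15x² + 37x + 28.
Step 4: lead(15x³ − 15x² + 37x + 28) ÷ lead(D) = 15x³ ÷ 3x³ = 5. Subtract (5)·D = 15x³ − 15x² + 40x + 25. Remainder: −3x + 3.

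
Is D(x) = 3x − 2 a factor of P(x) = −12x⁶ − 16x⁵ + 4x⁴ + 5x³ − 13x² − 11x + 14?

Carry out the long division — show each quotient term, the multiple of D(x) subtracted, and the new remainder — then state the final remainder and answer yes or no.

Step 1: lead(−12x⁶ − 16x⁵ + 4x⁴ + 5x³ − 13x² − 11x + 14) ÷ lead(D) = −12x⁶ ÷ 3x = −4x⁵. Subtract (−4x⁵)·D = −12x⁶ + 8x⁵. Remainder: −24x⁵ + 4x⁴ + 5x³ − 13x² − 11x + 14.
Step 2: lead(−24x⁵ + 4x⁴ + 5x³ − 13x² − 11x + 14) ÷ lead(D) = −24x⁵ ÷ 3x = −8x⁴. Subtract (−8x⁴)·D = −24x⁵ + 16x⁴. Remainder: −12x⁴ + 5x³ − 13x² − 11x + 14.
Step 3: lead(−12x⁴ + 5x³ − 13x² − 11x + 14) ÷ lead(D) = −12x⁴ ÷ 3x = −4x³. Subtract (−4x³)·D = −12x⁴ + 8x³. Remainder: −3x³ − 13x² − 11x + 14.
Step 4: lead(−3x³ − 13x² − 11x + 14) ÷ lead(D) = −3x³ ÷ 3x = −x². Subtract (−x²)·D = −3x³ + 2x². Remainder: −15x² − 11x + 14.
Step 5: lead(−15x² − 11x + 14) ÷ lead(D) = −15x² ÷ 3x = −5x. Subtract (−5x)·D = −15x² + 10x. Remainder: −21x + 14.
Step 6: lead(−21x + 14) ÷ lead(D) = −21x ÷ 3x = −7. Subtract (−7)·D = −21x + 14. Remainder: 0.

R(x) = 0, so D(x) is a factor of P(x). yes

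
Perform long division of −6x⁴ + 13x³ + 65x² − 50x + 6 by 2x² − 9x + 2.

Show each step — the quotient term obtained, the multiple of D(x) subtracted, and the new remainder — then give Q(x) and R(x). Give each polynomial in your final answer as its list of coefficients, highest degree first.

Q = [-3, -7, 4]; R = [-2]

Step 1: lead(−6x⁴ + 13x³ + 65x² − 50x + 6) ÷ lead(D) = −6x⁴ ÷ 2x² = −3x². Subtract (−3x²)·D = −6x⁴ + 27x³ − 6x². Remainder: −14x³ + 71x² − 50x + 6.
Step 2: lead(−14x³ + 71x² − 50x + 6) ÷ lead(D) = −14x³ ÷ 2x² = −7x. Subtract (−7x)·D = −14x³ + 63x² − 14x. Remainder: 8x² − 36x + 6.
Step 3: lead(8x² − 36x + 6) ÷ lead(D) = 8x² ÷ 2x² = 4. Subtract (4)·D = 8x² − 36x + 8. Remainder: −2.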